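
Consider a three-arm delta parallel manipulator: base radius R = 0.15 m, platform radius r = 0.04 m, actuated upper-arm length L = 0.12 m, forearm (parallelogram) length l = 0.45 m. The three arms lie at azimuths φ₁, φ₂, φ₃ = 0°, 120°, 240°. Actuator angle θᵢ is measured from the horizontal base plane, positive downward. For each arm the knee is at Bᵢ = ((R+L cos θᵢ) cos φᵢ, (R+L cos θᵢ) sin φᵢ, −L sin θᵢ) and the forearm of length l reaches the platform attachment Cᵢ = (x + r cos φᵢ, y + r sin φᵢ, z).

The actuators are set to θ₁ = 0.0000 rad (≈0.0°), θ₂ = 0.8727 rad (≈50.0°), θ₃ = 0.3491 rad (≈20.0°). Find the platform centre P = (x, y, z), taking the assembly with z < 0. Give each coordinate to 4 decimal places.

(0.0964, -0.0765, -0.4228)

arm 1 at φ=0.0°: (R−r)+L cos θ1 = 0.2300;  O1 = (0.2300, 0.0000, 0.0000)
O2 = (0.1871·cos120.0°, 0.1871·sin120.0°, -0.0919) = (-0.0936, 0.1621, -0.0919)
O3 = (0.2228·cos240.0°, 0.2228·sin240.0°, -0.0410) = (-0.1114, -0.1929, -0.0410)
eliminate P² terms by subtracting sphere 1 from 2 and 3
plane₁₂: -0.6471x+0.3241y+-0.1839z = -0.0094
Cramer: x(z) = 0.0088-0.2071z;  y(z) = -0.0115+0.1537z
quadratic in z: (1.0665)z²+(0.0881)z+(-0.1534)=0, √Δ=0.8139 → z ∈ {-0.4228, 0.3403}; z = -0.4228 (taking z<0)
x = 0.0964, y = -0.0765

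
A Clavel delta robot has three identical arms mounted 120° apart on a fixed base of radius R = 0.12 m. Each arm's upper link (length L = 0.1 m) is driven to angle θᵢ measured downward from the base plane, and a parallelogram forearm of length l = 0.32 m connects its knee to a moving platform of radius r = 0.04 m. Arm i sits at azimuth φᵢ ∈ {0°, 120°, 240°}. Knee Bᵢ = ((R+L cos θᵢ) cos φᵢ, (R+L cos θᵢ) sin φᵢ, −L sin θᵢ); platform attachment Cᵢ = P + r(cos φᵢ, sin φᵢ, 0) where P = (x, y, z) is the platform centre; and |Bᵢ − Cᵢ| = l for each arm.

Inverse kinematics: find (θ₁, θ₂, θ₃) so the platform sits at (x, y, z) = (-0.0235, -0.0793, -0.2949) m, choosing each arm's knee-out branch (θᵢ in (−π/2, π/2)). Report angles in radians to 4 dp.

θ₁ = 0.5237, θ₂ = 0.6978, θ₃ = -0.0874

rotate P by −φ1: (-0.0235, -0.0793, -0.2949)
  A=0.1035, B=-0.2949, C=(l²−L²−A²−y'²−z²)/(2L)=-0.0578
  √(A²+B²)=0.3125;  θ1 = -1.2333+1.7569 ≈ 0.5237
rotate P by −φ2: (-0.0569, 0.0600, -0.2949)
  A cos θ + B sin θ = C:  0.1369·cos θ + -0.2949·sin θ = -0.0846
  θ2 = atan2(B,A) + arccos(C/0.3251) = 0.6978
φ3=240.0° → target in arm frame (0.0804, 0.0193)
  A cos θ + B sin θ = C:  -0.0004·cos θ + -0.2949·sin θ = 0.0253
  γ=atan2(-0.2949,-0.0004)=-1.5722;  ψ=arccos(0.0858)=1.4849;  θ3=γ+ψ≈-0.0874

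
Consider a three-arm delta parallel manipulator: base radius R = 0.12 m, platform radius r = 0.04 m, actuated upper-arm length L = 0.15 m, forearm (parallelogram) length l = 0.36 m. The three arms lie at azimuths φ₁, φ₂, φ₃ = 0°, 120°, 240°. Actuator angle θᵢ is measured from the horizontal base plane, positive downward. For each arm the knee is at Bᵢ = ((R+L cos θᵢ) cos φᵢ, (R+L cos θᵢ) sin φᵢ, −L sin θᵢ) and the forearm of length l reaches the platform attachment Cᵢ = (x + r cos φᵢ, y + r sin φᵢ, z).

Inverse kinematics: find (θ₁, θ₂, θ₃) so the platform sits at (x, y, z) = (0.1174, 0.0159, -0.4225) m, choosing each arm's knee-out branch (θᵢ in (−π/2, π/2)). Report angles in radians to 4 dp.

rotate P by −φ1: (0.1174, 0.0159, -0.4225)
  A=-0.0374, B=-0.4225, C=(l²−L²−A²−y'²−z²)/(2L)=-0.2435
  √(A²+B²)=0.4242;  θ1 = -1.6591+2.1824 ≈ 0.5233
φ2=120.0° → target in arm frame (-0.0449, -0.1096)
  A=0.1249, B=-0.4225, C=(l²−L²−A²−y'²−z²)/(2L)=-0.3301
  γ=atan2(-0.4225,0.1249)=-1.2833;  ψ=arccos(-0.7492)=2.4177;  θ2=γ+ψ≈1.1344
φ3=240.0° → target in arm frame (-0.0725, 0.0937)
  A=0.1525, B=-0.4225, C=(l²−L²−A²−y'²−z²)/(2L)=-0.3448
  θ3 = atan2(B,A) + arccos(C/0.4492) = 1.2214

θ₁ = 0.5233, θ₂ = 1.1344, θ₃ = 1.2214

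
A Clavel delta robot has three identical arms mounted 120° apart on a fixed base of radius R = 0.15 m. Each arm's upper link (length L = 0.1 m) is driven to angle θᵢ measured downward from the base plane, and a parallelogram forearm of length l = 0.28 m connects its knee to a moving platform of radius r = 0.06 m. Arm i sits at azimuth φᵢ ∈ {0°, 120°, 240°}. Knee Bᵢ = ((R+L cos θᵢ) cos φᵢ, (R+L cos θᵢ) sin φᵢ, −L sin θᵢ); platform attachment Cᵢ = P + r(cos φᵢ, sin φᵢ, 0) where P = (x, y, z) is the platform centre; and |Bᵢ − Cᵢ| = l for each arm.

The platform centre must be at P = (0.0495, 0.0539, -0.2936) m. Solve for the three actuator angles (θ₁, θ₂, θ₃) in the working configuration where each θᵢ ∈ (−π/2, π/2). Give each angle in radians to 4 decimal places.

arm 1 (φ=0.0°): x'=0.0495, y'=0.0539
  e−x'=0.0405;  (l²−L²−(e−x')²−y'²−z²)/2L = -0.1117
  √(A²+B²)=0.2964;  θ1 = -1.4337+1.9573 ≈ 0.5236
rotate P by −φ2: (0.0219, -0.0698, -0.2936)
  e−x'=0.0681;  (l²−L²−(e−x')²−y'²−z²)/2L = -0.1365
  θ2 = atan2(B,A) + arccos(C/0.3014) = 0.6980
arm 3 (φ=240.0°): x'=-0.0714, y'=0.0159
  e−x'=0.1614;  (l²−L²−(e−x')²−y'²−z²)/2L = -0.2206
  θ3 = atan2(B,A) + arccos(C/0.3351) = 1.2213

θ₁ = 0.5236, θ₂ = 0.6980, θ₃ = 1.2213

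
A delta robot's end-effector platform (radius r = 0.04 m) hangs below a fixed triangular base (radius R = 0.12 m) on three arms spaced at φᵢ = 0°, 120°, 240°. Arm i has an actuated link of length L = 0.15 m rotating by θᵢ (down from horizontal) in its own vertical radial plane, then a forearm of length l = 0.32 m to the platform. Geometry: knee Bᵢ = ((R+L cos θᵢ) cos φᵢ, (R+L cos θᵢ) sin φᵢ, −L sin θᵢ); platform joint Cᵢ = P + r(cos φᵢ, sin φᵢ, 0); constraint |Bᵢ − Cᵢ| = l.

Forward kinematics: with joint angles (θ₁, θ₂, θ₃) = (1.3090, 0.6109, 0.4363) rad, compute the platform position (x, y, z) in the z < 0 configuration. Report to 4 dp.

(-0.1372, -0.0214, -0.3356)

S1 = (0.1188·cos0.0°, 0.1188·sin0.0°, -0.1449) = (0.1188, 0.0000, -0.1449)
S2 = (0.2029·cos120.0°, 0.2029·sin120.0°, -0.0860) = (-0.1014, 0.1757, -0.0860)
S3 = (0.2159·cos240.0°, 0.2159·sin240.0°, -0.0634) = (-0.1080, -0.1870, -0.0634)
eliminate P² terms by subtracting sphere 1 from 2 and 3
linear system: -0.4405x+0.3514y = 0.0134−0.1177z; -0.4536x+-0.3740y = 0.0155−0.1630z
det = 0.3242;  x = -0.0324+0.3125z,  y = -0.0023+0.0568z
quadratic in z: (1.1009)z²+(0.1950)z+(-0.0585)=0, √Δ=0.5439 → z ∈ {-0.3356, 0.1585}; z = -0.3356 (taking z<0)
x = -0.1372, y = -0.0214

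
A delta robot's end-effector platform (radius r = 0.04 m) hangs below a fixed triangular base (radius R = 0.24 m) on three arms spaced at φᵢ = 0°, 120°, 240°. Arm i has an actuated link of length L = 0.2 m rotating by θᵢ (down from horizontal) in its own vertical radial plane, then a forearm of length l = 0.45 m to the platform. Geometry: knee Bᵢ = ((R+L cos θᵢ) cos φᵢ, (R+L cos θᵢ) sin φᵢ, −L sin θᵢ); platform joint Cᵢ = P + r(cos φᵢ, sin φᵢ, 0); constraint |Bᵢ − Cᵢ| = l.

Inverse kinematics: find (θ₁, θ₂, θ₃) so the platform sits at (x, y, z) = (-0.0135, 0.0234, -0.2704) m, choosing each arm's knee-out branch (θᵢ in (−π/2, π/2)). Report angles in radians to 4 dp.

θ₁ = 0.3491, θ₂ = 0.0877, θ₃ = 0.3492

φ1=0.0° → target in arm frame (-0.0135, 0.0234)
  A cos θ + B sin θ = C:  0.2135·cos θ + -0.2704·sin θ = 0.1081
  θ1 = atan2(B,A) + arccos(C/0.3445) = 0.3491
φ2=120.0° → target in arm frame (0.0270, 0.0000)
  A cos θ + B sin θ = C:  0.1730·cos θ + -0.2704·sin θ = 0.1487
  √(A²+B²)=0.3210;  θ2 = -1.0017+1.0893 ≈ 0.0877
arm 3 (φ=240.0°): x'=-0.0135, y'=-0.0234
  e−x'=0.2135;  (l²−L²−(e−x')²−y'²−z²)/2L = 0.1081
  θ3 = atan2(B,A) + arccos(C/0.3445) = 0.3492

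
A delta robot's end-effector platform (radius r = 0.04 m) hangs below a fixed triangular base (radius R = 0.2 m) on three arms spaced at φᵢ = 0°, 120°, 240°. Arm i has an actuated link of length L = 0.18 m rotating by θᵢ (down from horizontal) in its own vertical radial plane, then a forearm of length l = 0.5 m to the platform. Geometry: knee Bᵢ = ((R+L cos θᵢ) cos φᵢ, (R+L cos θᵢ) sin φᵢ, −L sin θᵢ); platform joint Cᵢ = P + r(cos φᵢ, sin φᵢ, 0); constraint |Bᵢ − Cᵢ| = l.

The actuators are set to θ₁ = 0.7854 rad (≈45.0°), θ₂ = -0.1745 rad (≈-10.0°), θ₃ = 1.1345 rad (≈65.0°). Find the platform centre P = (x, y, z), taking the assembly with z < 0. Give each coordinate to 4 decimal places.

arm 1 at φ=0.0°: e+L cos θ1 = 0.2873;  S1 = (0.2873, 0.0000, -0.1273)
φ2=120.0°: virtual centre (-0.1686, 0.2921, 0.0313), radius l
φ3=240.0°: virtual centre (-0.1180, -0.2044, -0.1631), radius l
|S₂|²−|S₁|² = 0.0160;  |S₃|²−|S₁|² = -0.0164
[-0.9118 0.5842 0.3171]·P = 0.0160;  [-0.8106 -0.4089 -0.0717]·P = -0.0164
Cramer: x(z) = 0.0036+0.1037z;  y(z) = 0.0330-0.3809z
quadratic in z: (1.1559)z²+(0.1706)z+(-0.1522)=0, √Δ=0.8561 → z ∈ {-0.4441, 0.2965}; z = -0.4441 (taking z<0)
x = -0.0425, y = 0.2022

(-0.0425, 0.2022, -0.4441)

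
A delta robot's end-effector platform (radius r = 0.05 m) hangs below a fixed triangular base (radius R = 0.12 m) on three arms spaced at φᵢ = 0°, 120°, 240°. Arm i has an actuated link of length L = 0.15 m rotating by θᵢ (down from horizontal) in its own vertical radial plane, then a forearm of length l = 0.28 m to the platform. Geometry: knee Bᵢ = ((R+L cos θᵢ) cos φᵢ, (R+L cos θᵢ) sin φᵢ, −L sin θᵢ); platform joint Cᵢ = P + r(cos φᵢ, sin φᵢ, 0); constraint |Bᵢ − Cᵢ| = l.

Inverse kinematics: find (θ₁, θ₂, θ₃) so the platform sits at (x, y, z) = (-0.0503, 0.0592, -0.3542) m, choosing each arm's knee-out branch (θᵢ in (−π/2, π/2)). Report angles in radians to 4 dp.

θ₁ = 1.2221, θ₂ = 0.6983, θ₃ = 1.1349

φ1=0.0° → target in arm frame (-0.0503, 0.0592)
  A=0.1203, B=-0.3542, C=(l²−L²−A²−y'²−z²)/(2L)=-0.2918
  γ=atan2(-0.3542,0.1203)=-1.2434;  ψ=arccos(-0.7800)=2.4655;  θ1=γ+ψ≈1.2221
rotate P by −φ2: (0.0764, 0.0140, -0.3542)
  A=-0.0064, B=-0.3542, C=(l²−L²−A²−y'²−z²)/(2L)=-0.2326
  γ=atan2(-0.3542,-0.0064)=-1.5889;  ψ=arccos(-0.6567)=2.2872;  θ2=γ+ψ≈0.6983
φ3=240.0° → target in arm frame (-0.0261, -0.0732)
  A=0.0961, B=-0.3542, C=(l²−L²−A²−y'²−z²)/(2L)=-0.2805
  √(A²+B²)=0.3670;  θ3 = -1.3058+2.4407 ≈ 1.1349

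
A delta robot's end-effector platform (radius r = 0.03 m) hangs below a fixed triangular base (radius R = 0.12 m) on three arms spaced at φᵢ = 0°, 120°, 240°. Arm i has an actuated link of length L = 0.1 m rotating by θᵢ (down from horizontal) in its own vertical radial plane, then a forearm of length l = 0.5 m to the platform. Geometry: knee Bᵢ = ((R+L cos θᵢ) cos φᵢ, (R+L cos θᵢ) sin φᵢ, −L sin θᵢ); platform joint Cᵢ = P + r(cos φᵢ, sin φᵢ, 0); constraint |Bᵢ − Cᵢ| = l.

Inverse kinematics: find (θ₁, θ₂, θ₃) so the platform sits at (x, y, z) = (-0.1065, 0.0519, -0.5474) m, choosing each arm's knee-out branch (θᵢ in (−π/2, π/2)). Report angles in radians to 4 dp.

θ₁ = 1.3956, θ₂ = 0.6105, θ₃ = 0.9597

φ1=0.0° → target in arm frame (-0.1065, 0.0519)
  A=0.1965, B=-0.5474, C=(l²−L²−A²−y'²−z²)/(2L)=-0.5048
  γ=atan2(-0.5474,0.1965)=-1.2262;  ψ=arccos(-0.8679)=2.6217;  θ1=γ+ψ≈1.3956
arm 2 (φ=120.0°): x'=0.0982, y'=0.0663
  e−x'=-0.0082;  (l²−L²−(e−x')²−y'²−z²)/2L = -0.3205
  √(A²+B²)=0.5475;  θ2 = -1.5858+2.1963 ≈ 0.6105
φ3=240.0° → target in arm frame (0.0083, -0.1182)
  A=0.0817, B=-0.5474, C=(l²−L²−A²−y'²−z²)/(2L)=-0.4014
  θ3 = atan2(B,A) + arccos(C/0.5535) = 0.9597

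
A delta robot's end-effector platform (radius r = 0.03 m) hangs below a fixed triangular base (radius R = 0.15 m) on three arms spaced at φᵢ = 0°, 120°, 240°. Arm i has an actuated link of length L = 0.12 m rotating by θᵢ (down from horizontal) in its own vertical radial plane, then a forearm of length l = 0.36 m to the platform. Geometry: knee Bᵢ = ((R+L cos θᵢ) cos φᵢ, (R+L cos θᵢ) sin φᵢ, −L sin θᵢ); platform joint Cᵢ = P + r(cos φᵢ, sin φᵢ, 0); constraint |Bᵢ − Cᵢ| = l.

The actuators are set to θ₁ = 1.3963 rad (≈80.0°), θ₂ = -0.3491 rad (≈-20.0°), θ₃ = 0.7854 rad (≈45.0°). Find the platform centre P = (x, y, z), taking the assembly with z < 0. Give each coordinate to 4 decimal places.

(-0.1493, 0.1043, -0.3040)

φ1=0.0°: virtual centre (0.1408, 0.0000, -0.1182), radius l
S2 = (0.2328·cos120.0°, 0.2328·sin120.0°, 0.0410) = (-0.1164, 0.2016, 0.0410)
arm 3 at φ=240.0°: ρ3 = 0.2049;  S3 = (-0.1024, -0.1774, -0.0849)
|S₂|²−|S₁|² = 0.0221;  |S₃|²−|S₁|² = 0.0154
[-0.5144 0.4032 0.3184]·P = 0.0221;  [-0.4865 -0.3548 0.0666]·P = 0.0154
det = 0.3787;  x = -0.0370+0.3693z,  y = 0.0075+-0.3186z
into |P−S₁|² = l²: 1.2379z² + 0.1002z + -0.0839 = 0;  Δ = 0.4257;  z = -0.3040 or 0.2231 → z<0 root = -0.3040
x = -0.1493, y = 0.1043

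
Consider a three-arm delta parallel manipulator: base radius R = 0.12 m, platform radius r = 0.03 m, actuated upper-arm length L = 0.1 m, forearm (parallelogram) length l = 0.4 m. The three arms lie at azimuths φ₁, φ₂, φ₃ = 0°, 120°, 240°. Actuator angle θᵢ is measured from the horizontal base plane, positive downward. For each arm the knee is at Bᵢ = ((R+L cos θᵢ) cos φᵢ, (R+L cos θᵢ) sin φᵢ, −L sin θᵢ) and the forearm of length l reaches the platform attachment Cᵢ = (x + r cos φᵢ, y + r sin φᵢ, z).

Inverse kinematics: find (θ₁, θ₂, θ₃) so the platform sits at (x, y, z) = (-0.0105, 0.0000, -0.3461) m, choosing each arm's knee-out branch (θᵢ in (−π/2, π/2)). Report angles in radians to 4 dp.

arm 1 (φ=0.0°): x'=-0.0105, y'=0.0000
  A cos θ + B sin θ = C:  0.1005·cos θ + -0.3461·sin θ = 0.1006
  √(A²+B²)=0.3604;  θ1 = -1.2882+1.2880 ≈ -0.0002
rotate P by −φ2: (0.0052, 0.0091, -0.3461)
  e−x'=0.0847;  (l²−L²−(e−x')²−y'²−z²)/2L = 0.1147
  √(A²+B²)=0.3563;  θ2 = -1.3307+1.2429 ≈ -0.0877
rotate P by −φ3: (0.0053, -0.0091, -0.3461)
  A cos θ + B sin θ = C:  0.0847·cos θ + -0.3461·sin θ = 0.1147
  √(A²+B²)=0.3563;  θ3 = -1.3307+1.2429 ≈ -0.0877

θ₁ = -0.0002, θ₂ = -0.0877, θ₃ = -0.0877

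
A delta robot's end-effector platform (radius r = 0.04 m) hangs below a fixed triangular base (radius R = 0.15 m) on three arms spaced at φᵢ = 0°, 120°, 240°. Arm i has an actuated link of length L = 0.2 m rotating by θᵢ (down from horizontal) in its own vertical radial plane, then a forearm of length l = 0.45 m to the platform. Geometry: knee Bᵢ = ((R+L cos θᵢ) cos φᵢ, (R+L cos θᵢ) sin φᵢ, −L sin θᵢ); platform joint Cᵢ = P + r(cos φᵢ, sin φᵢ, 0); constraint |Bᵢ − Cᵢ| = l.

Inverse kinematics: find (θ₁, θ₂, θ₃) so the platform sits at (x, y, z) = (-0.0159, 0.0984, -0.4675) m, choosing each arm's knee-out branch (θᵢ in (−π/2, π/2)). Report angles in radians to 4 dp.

θ₁ = 0.6979, θ₂ = 0.3489, θ₃ = 0.8726

φ1=0.0° → target in arm frame (-0.0159, 0.0984)
  e−x'=0.1259;  (l²−L²−(e−x')²−y'²−z²)/2L = -0.2040
  √(A²+B²)=0.4842;  θ1 = -1.3077+2.0057 ≈ 0.6979
rotate P by −φ2: (0.0932, -0.0354, -0.4675)
  e−x'=0.0168;  (l²−L²−(e−x')²−y'²−z²)/2L = -0.1440
  γ=atan2(-0.4675,0.0168)=-1.5348;  ψ=arccos(-0.3078)=1.8837;  θ2=γ+ψ≈0.3489
rotate P by −φ3: (-0.0773, -0.0630, -0.4675)
  A cos θ + B sin θ = C:  0.1873·cos θ + -0.4675·sin θ = -0.2377
  θ3 = atan2(B,A) + arccos(C/0.5036) = 0.8726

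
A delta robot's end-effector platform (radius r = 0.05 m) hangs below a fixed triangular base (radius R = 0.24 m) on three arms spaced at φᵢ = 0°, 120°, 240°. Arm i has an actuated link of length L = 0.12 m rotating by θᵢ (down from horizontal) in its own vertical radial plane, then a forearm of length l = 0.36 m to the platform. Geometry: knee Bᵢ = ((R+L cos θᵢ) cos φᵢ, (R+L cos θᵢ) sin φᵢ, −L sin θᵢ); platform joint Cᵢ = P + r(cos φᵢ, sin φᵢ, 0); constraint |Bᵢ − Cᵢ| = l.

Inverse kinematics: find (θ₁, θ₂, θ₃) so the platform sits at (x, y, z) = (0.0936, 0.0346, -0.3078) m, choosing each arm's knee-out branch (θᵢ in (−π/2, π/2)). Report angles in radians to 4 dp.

rotate P by −φ1: (0.0936, 0.0346, -0.3078)
  e−x'=0.0964;  (l²−L²−(e−x')²−y'²−z²)/2L = 0.0415
  γ=atan2(-0.3078,0.0964)=-1.2673;  ψ=arccos(0.1288)=1.4417;  θ1=γ+ψ≈0.1744
φ2=120.0° → target in arm frame (-0.0168, -0.0984)
  A cos θ + B sin θ = C:  0.2068·cos θ + -0.3078·sin θ = -0.1333
  θ2 = atan2(B,A) + arccos(C/0.3708) = 0.9594
arm 3 (φ=240.0°): x'=-0.0768, y'=0.0638
  e−x'=0.2668;  (l²−L²−(e−x')²−y'²−z²)/2L = -0.2282
  θ3 = atan2(B,A) + arccos(C/0.4073) = 1.3088

θ₁ = 0.1744, θ₂ = 0.9594, θ₃ = 1.3088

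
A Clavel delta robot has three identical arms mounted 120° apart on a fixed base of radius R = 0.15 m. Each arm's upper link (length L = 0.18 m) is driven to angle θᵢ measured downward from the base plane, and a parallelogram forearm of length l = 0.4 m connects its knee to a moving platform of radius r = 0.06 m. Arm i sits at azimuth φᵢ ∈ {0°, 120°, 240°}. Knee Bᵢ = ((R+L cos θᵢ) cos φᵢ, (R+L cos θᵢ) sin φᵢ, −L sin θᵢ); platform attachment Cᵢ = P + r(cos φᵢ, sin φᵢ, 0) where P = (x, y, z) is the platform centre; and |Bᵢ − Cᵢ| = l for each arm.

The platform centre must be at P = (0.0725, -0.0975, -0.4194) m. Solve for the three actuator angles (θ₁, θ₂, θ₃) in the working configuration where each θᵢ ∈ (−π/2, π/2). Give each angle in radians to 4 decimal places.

θ₁ = 0.4364, θ₂ = 1.0476, θ₃ = 0.5238

rotate P by −φ1: (0.0725, -0.0975, -0.4194)
  A=0.0175, B=-0.4194, C=(l²−L²−A²−y'²−z²)/(2L)=-0.1614
  γ=atan2(-0.4194,0.0175)=-1.5291;  ψ=arccos(-0.3845)=1.9655;  θ1=γ+ψ≈0.4364
arm 2 (φ=120.0°): x'=-0.1207, y'=-0.0140
  e−x'=0.2107;  (l²−L²−(e−x')²−y'²−z²)/2L = -0.2580
  √(A²+B²)=0.4693;  θ2 = -1.1053+2.1528 ≈ 1.0476
rotate P by −φ3: (0.0482, 0.1115, -0.4194)
  A=0.0418, B=-0.4194, C=(l²−L²−A²−y'²−z²)/(2L)=-0.1736
  √(A²+B²)=0.4215;  θ3 = -1.4714+1.9952 ≈ 0.5238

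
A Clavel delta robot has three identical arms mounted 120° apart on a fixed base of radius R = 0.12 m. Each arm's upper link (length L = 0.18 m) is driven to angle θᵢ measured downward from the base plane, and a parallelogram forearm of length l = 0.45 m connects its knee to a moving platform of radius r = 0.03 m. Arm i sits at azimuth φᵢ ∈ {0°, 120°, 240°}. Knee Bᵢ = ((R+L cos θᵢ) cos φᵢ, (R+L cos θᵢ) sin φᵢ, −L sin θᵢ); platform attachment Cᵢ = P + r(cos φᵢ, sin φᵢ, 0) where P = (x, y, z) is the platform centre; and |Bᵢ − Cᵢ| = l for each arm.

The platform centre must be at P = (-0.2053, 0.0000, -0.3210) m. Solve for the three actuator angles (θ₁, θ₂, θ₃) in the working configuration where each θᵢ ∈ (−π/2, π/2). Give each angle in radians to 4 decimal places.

φ1=0.0° → target in arm frame (-0.2053, 0.0000)
  A cos θ + B sin θ = C:  0.2953·cos θ + -0.3210·sin θ = -0.0560
  θ1 = atan2(B,A) + arccos(C/0.4362) = 0.8724
rotate P by −φ2: (0.1026, 0.1778, -0.3210)
  e−x'=-0.0126;  (l²−L²−(e−x')²−y'²−z²)/2L = 0.0980
  γ=atan2(-0.3210,-0.0126)=-1.6102;  ψ=arccos(0.3051)=1.2607;  θ2=γ+ψ≈-0.3495
rotate P by −φ3: (0.1027, -0.1778, -0.3210)
  e−x'=-0.0127;  (l²−L²−(e−x')²−y'²−z²)/2L = 0.0980
  γ=atan2(-0.3210,-0.0127)=-1.6102;  ψ=arccos(0.3051)=1.2607;  θ3=γ+ψ≈-0.3495

θ₁ = 0.8724, θ₂ = -0.3495, θ₃ = -0.3495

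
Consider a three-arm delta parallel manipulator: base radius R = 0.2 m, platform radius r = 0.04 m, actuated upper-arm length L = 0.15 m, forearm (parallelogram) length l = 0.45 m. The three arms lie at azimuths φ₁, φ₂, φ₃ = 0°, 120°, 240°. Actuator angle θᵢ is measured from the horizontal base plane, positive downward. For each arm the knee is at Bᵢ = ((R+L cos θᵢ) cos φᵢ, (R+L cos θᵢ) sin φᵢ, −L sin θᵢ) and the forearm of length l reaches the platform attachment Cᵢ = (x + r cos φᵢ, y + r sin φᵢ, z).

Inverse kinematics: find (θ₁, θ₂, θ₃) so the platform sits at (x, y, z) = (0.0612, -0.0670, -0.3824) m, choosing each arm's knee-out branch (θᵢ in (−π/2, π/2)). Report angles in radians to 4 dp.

φ1=0.0° → target in arm frame (0.0612, -0.0670)
  A=0.0988, B=-0.3824, C=(l²−L²−A²−y'²−z²)/(2L)=0.0651
  γ=atan2(-0.3824,0.0988)=-1.3180;  ψ=arccos(0.1647)=1.4053;  θ1=γ+ψ≈0.0873
φ2=120.0° → target in arm frame (-0.0886, -0.0195)
  A cos θ + B sin θ = C:  0.2486·cos θ + -0.3824·sin θ = -0.0947
  √(A²+B²)=0.4561;  θ2 = -0.9943+1.7800 ≈ 0.7857
arm 3 (φ=240.0°): x'=0.0274, y'=0.0865
  A cos θ + B sin θ = C:  0.1326·cos θ + -0.3824·sin θ = 0.0290
  √(A²+B²)=0.4047;  θ3 = -1.2371+1.4990 ≈ 0.2619

θ₁ = 0.0873, θ₂ = 0.7857, θ₃ = 0.2619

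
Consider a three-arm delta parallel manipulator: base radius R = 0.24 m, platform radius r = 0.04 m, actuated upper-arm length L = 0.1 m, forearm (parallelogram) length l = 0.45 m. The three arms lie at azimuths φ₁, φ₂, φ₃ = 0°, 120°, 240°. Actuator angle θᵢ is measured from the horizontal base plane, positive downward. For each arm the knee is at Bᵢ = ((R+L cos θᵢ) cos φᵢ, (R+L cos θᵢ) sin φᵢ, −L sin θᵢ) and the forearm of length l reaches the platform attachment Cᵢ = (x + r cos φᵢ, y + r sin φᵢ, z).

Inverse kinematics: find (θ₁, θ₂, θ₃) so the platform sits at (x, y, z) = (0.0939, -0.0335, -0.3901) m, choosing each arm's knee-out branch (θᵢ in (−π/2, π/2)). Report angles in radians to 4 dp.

rotate P by −φ1: (0.0939, -0.0335, -0.3901)
  A cos θ + B sin θ = C:  0.1061·cos θ + -0.3901·sin θ = 0.1397
  √(A²+B²)=0.4043;  θ1 = -1.3052+1.2179 ≈ -0.0873
φ2=120.0° → target in arm frame (-0.0760, -0.0646)
  A cos θ + B sin θ = C:  0.2760·cos θ + -0.3901·sin θ = -0.2000
  γ=atan2(-0.3901,0.2760)=-0.9551;  ψ=arccos(-0.4186)=2.0027;  θ2=γ+ψ≈1.0476
arm 3 (φ=240.0°): x'=-0.0179, y'=0.0981
  e−x'=0.2179;  (l²−L²−(e−x')²−y'²−z²)/2L = -0.0840
  √(A²+B²)=0.4469;  θ3 = -1.0613+1.7598 ≈ 0.6985

θ₁ = -0.0873, θ₂ = 1.0476, θ₃ = 0.6985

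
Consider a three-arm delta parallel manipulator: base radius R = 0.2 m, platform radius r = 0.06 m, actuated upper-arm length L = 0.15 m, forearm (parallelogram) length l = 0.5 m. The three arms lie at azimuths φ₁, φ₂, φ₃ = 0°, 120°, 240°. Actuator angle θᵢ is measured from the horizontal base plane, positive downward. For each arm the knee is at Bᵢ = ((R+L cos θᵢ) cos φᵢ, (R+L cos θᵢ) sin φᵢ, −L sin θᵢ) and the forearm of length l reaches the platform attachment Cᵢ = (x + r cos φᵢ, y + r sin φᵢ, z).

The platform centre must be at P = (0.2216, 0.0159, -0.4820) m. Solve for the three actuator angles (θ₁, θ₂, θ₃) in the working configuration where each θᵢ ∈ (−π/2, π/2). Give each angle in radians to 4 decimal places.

φ1=0.0° → target in arm frame (0.2216, 0.0159)
  e−x'=-0.0816;  (l²−L²−(e−x')²−y'²−z²)/2L = -0.0391
  √(A²+B²)=0.4889;  θ1 = -1.7385+1.6509 ≈ -0.0876
φ2=120.0° → target in arm frame (-0.0970, -0.1999)
  A cos θ + B sin θ = C:  0.2370·cos θ + -0.4820·sin θ = -0.3365
  √(A²+B²)=0.5371;  θ2 = -1.1138+2.2478 ≈ 1.1341
arm 3 (φ=240.0°): x'=-0.1246, y'=0.1840
  e−x'=0.2646;  (l²−L²−(e−x')²−y'²−z²)/2L = -0.3622
  √(A²+B²)=0.5498;  θ3 = -1.0688+2.2900 ≈ 1.2212

θ₁ = -0.0876, θ₂ = 1.1341, θ₃ = 1.2212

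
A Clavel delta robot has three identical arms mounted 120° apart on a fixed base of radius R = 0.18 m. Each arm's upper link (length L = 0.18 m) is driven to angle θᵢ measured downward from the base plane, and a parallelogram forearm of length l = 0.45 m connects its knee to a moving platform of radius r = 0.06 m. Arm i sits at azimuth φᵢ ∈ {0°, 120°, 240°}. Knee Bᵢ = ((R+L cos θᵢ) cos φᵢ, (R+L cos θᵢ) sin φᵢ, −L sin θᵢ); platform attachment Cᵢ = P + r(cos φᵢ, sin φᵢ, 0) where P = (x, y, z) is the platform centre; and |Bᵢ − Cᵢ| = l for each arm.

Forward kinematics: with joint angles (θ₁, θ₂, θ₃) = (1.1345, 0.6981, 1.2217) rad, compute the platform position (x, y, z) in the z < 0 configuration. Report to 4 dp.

arm 1 at φ=0.0°: ρ1 = 0.1961;  S1 = (0.1961, 0.0000, -0.1631)
arm 2 at φ=120.0°: ρ2 = 0.2579;  S2 = (-0.1289, 0.2233, -0.1157)
φ3=240.0°: virtual centre (-0.0908, -0.1572, -0.1691), radius l
subtract pairs → two planes through P
plane₁₂: -0.6500x+0.4467y+0.0949z = 0.0148
Cramer: x(z) = -0.0068+0.0531z;  y(z) = 0.0234-0.1351z
into |P−S₁|² = l²: 1.0211z² + 0.2984z + -0.1342 = 0;  Δ = 0.6372;  z = -0.5370 or 0.2448 → z<0 root = -0.5370
x = -0.0353, y = 0.0959

(-0.0353, 0.0959, -0.5370)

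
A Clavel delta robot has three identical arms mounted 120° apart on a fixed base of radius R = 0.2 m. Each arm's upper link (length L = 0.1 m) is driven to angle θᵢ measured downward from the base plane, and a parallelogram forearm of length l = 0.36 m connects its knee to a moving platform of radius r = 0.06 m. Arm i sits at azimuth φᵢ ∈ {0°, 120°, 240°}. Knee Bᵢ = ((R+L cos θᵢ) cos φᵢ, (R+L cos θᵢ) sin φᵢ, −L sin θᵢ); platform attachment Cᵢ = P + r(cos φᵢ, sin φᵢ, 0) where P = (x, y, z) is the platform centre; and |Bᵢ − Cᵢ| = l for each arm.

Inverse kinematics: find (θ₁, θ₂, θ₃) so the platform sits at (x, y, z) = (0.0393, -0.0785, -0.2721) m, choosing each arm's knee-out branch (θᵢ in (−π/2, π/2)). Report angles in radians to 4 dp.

φ1=0.0° → target in arm frame (0.0393, -0.0785)
  e−x'=0.1007;  (l²−L²−(e−x')²−y'²−z²)/2L = 0.1463
  γ=atan2(-0.2721,0.1007)=-1.2163;  ψ=arccos(0.5042)=1.0423;  θ1=γ+ψ≈-0.1740
rotate P by −φ2: (-0.0876, 0.0052, -0.2721)
  A=0.2276, B=-0.2721, C=(l²−L²−A²−y'²−z²)/(2L)=-0.0314
  γ=atan2(-0.2721,0.2276)=-0.8741;  ψ=arccos(-0.0885)=1.6595;  θ2=γ+ψ≈0.7853
arm 3 (φ=240.0°): x'=0.0483, y'=0.0733
  A cos θ + B sin θ = C:  0.0917·cos θ + -0.2721·sin θ = 0.1589
  √(A²+B²)=0.2871;  θ3 = -1.2459+0.9842 ≈ -0.2617

θ₁ = -0.1740, θ₂ = 0.7853, θ₃ = -0.2617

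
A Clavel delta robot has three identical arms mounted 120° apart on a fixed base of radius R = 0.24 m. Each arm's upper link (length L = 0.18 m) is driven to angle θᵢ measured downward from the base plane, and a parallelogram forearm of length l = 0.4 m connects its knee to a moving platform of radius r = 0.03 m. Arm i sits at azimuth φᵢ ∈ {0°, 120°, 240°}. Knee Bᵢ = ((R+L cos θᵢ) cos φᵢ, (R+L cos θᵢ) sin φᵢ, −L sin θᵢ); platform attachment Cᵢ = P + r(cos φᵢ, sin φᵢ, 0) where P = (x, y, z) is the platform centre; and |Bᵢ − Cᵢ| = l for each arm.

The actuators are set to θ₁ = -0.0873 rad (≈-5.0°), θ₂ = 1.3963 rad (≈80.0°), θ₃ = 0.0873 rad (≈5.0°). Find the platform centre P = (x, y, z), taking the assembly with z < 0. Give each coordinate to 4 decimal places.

(0.0871, -0.1312, -0.2111)

φ1=0.0°: virtual centre (0.3893, 0.0000, 0.0157), radius l
arm 2 at φ=120.0°: ρ2 = 0.2413;  centre 2 = (-0.1206, 0.2089, -0.1773)
centre 3 = (0.3893·cos240.0°, 0.3893·sin240.0°, -0.0157) = (-0.1947, -0.3372, -0.0157)
subtract pairs → two planes through P
[-1.0199 0.4179 -0.3859]·P = -0.0622;  [-1.1679 -0.6743 -0.0628]·P = 0.0000
det = 1.1758;  x = 0.0357+-0.2436z,  y = -0.0618+0.3289z
sphere 1 gives Az²+Bz+C=0 with A=1.1675, B=0.1003, C=-0.0309;  B²−4AC=0.1542;  roots -0.2111, 0.1252;  negative root z = -0.2111
x = 0.0871, y = -0.1312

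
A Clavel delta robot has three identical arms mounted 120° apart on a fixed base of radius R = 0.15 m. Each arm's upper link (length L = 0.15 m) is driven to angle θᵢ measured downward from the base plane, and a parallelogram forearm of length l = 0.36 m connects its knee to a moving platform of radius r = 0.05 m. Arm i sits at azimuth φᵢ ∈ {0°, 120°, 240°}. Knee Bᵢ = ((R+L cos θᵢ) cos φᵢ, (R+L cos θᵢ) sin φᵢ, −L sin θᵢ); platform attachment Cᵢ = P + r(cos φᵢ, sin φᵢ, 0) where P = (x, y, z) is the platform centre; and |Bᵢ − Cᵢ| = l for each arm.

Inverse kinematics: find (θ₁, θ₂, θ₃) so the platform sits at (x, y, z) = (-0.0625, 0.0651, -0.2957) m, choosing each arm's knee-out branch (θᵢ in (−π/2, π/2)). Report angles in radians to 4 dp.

θ₁ = 0.6112, θ₂ = -0.1743, θ₃ = 0.4367

φ1=0.0° → target in arm frame (-0.0625, 0.0651)
  A cos θ + B sin θ = C:  0.1625·cos θ + -0.2957·sin θ = -0.0366
  θ1 = atan2(B,A) + arccos(C/0.3374) = 0.6112
φ2=120.0° → target in arm frame (0.0876, 0.0216)
  A cos θ + B sin θ = C:  0.0124·cos θ + -0.2957·sin θ = 0.0635
  √(A²+B²)=0.2960;  θ2 = -1.5290+1.3546 ≈ -0.1743
arm 3 (φ=240.0°): x'=-0.0251, y'=-0.0867
  A=0.1251, B=-0.2957, C=(l²−L²−A²−y'²−z²)/(2L)=-0.0117
  θ3 = atan2(B,A) + arccos(C/0.3211) = 0.4367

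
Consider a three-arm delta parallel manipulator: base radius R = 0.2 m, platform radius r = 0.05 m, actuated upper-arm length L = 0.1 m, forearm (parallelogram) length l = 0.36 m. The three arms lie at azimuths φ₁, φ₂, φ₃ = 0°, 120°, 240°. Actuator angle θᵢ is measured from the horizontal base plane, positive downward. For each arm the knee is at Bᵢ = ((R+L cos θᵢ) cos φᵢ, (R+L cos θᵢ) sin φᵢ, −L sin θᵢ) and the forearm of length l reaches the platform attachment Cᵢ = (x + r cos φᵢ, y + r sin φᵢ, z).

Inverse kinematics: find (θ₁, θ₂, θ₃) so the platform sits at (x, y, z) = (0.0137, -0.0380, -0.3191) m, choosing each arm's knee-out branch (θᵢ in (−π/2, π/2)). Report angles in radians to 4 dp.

rotate P by −φ1: (0.0137, -0.0380, -0.3191)
  A=0.1363, B=-0.3191, C=(l²−L²−A²−y'²−z²)/(2L)=-0.0112
  √(A²+B²)=0.3470;  θ1 = -1.1671+1.6032 ≈ 0.4361
arm 2 (φ=120.0°): x'=-0.0398, y'=0.0071
  e−x'=0.1898;  (l²−L²−(e−x')²−y'²−z²)/2L = -0.0914
  √(A²+B²)=0.3713;  θ2 = -1.0343+1.8196 ≈ 0.7853
φ3=240.0° → target in arm frame (0.0261, 0.0309)
  A=0.1239, B=-0.3191, C=(l²−L²−A²−y'²−z²)/(2L)=0.0073
  √(A²+B²)=0.3423;  θ3 = -1.2003+1.5495 ≈ 0.3491

θ₁ = 0.4361, θ₂ = 0.7853, θ₃ = 0.3491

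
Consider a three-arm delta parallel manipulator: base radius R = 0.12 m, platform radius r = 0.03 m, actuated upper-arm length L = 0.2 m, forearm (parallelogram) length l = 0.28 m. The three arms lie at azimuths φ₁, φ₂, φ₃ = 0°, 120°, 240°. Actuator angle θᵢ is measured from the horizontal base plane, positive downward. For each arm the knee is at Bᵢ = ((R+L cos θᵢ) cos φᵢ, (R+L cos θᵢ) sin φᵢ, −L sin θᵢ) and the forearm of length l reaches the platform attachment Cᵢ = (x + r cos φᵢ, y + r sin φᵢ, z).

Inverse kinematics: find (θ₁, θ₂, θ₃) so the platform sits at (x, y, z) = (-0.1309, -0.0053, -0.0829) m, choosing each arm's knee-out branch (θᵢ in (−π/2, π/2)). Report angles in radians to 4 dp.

rotate P by −φ1: (-0.1309, -0.0053, -0.0829)
  e−x'=0.2209;  (l²−L²−(e−x')²−y'²−z²)/2L = -0.0432
  γ=atan2(-0.0829,0.2209)=-0.3590;  ψ=arccos(-0.1833)=1.7551;  θ1=γ+ψ≈1.3961
φ2=120.0° → target in arm frame (0.0609, 0.1160)
  A cos θ + B sin θ = C:  0.0291·cos θ + -0.0829·sin θ = 0.0430
  γ=atan2(-0.0829,0.0291)=-1.2328;  ψ=arccos(0.4899)=1.0588;  θ2=γ+ψ≈-0.1740
arm 3 (φ=240.0°): x'=0.0700, y'=-0.1107
  A=0.0200, B=-0.0829, C=(l²−L²−A²−y'²−z²)/(2L)=0.0472
  √(A²+B²)=0.0853;  θ3 = -1.3345+0.9845 ≈ -0.3500

θ₁ = 1.3961, θ₂ = -0.1740, θ₃ = -0.3500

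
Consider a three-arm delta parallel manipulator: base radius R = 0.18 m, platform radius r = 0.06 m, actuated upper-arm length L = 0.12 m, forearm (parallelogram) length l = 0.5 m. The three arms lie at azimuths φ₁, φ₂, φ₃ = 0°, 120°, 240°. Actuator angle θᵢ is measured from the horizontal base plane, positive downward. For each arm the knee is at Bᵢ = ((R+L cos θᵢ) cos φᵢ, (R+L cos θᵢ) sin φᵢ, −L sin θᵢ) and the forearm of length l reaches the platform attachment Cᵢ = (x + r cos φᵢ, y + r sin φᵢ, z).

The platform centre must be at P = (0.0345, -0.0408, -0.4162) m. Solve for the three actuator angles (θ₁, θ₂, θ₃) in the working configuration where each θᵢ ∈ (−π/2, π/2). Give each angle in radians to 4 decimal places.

arm 1 (φ=0.0°): x'=0.0345, y'=-0.0408
  A=0.0855, B=-0.4162, C=(l²−L²−A²−y'²−z²)/(2L)=0.2225
  √(A²+B²)=0.4249;  θ1 = -1.3682+1.0196 ≈ -0.3486
φ2=120.0° → target in arm frame (-0.0526, -0.0095)
  A=0.1726, B=-0.4162, C=(l²−L²−A²−y'²−z²)/(2L)=0.1354
  γ=atan2(-0.4162,0.1726)=-1.1777;  ψ=arccos(0.3006)=1.2655;  θ2=γ+ψ≈0.0878
φ3=240.0° → target in arm frame (0.0181, 0.0503)
  e−x'=0.1019;  (l²−L²−(e−x')²−y'²−z²)/2L = 0.2061
  γ=atan2(-0.4162,0.1019)=-1.3306;  ψ=arccos(0.4810)=1.0690;  θ3=γ+ψ≈-0.2616

θ₁ = -0.3486, θ₂ = 0.0878, θ₃ = -0.2616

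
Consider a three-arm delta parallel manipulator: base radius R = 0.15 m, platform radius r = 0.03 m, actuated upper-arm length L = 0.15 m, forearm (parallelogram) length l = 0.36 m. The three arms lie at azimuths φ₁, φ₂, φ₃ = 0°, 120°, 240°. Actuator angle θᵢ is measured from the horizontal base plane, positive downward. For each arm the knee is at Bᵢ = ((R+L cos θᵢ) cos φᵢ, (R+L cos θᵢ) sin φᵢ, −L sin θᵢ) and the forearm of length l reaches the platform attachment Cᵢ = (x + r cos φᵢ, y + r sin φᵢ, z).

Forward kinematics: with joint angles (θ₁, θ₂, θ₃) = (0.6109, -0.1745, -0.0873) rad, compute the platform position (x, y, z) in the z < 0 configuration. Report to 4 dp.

(-0.0780, 0.0066, -0.2492)

centre 1 = (0.2429·cos0.0°, 0.2429·sin0.0°, -0.0860) = (0.2429, 0.0000, -0.0860)
centre 2 = (0.2677·cos120.0°, 0.2677·sin120.0°, 0.0260) = (-0.1339, 0.2319, 0.0260)
φ3=240.0°: virtual centre (-0.1347, -0.2333, 0.0131), radius l
|centre ₂|²−|centre ₁|² = 0.0060;  |centre ₃|²−|centre ₁|² = 0.0064
plane₁₂: -0.7535x+0.4637y+0.2242z = 0.0060
det = 0.7018;  x = -0.0082+0.2800z,  y = -0.0004+-0.0284z
sphere 1 gives Az²+Bz+C=0 with A=1.0792, B=0.0315, C=-0.0592;  B²−4AC=0.2564;  roots -0.2492, 0.2200;  negative root z = -0.2492
x = -0.0780, y = 0.0066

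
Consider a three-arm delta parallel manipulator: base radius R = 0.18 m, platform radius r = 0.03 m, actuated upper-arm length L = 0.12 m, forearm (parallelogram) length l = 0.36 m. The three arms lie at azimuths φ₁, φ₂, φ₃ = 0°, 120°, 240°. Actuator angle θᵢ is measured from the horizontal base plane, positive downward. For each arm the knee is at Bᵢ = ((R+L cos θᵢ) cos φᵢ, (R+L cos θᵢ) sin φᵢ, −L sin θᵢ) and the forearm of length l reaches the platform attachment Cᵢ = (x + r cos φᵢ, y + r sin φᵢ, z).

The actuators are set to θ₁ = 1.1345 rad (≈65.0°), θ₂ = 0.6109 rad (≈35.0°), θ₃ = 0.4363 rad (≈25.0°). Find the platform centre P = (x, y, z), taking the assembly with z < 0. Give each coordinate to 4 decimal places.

φ1=0.0°: virtual centre (0.2007, 0.0000, -0.1088), radius l
φ2=120.0°: virtual centre (-0.1241, 0.2150, -0.0688), radius l
φ3=240.0°: virtual centre (-0.1294, -0.2241, -0.0507), radius l
|centre ₂|²−|centre ₁|² = 0.0143;  |centre ₃|²−|centre ₁|² = 0.0174
[-0.6497 0.4301 0.0799]·P = 0.0143;  [-0.6602 -0.4482 0.1161]·P = 0.0174
Cramer: x(z) = -0.0241+0.1490z;  y(z) = -0.0033+0.0395z
into |P−centre ₁|² = l²: 1.0238z² + 0.1502z + -0.0672 = 0;  Δ = 0.2978;  z = -0.3399 or 0.1931 → z<0 root = -0.3399
x = -0.0748, y = -0.0167

(-0.0748, -0.0167, -0.3399)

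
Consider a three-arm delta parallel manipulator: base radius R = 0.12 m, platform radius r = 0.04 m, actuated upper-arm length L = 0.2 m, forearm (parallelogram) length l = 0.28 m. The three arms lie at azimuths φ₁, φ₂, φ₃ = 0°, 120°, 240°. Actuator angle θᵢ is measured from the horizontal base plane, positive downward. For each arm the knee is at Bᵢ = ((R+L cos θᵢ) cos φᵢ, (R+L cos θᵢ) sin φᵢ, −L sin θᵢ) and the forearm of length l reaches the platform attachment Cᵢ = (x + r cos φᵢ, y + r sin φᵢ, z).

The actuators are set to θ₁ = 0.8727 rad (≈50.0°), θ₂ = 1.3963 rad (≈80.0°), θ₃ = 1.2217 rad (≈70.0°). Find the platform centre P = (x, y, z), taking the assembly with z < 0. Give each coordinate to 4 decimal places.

(0.0815, -0.0337, -0.4004)

arm 1 at φ=0.0°: (R−r)+L cos θ1 = 0.2086;  S1 = (0.2086, 0.0000, -0.1532)
S2 = (0.1147·cos120.0°, 0.1147·sin120.0°, -0.1970) = (-0.0574, 0.0994, -0.1970)
S3 = (0.1484·cos240.0°, 0.1484·sin240.0°, -0.1879) = (-0.0742, -0.1285, -0.1879)
subtract pairs → two planes through P
plane₁₂: -0.5318x+0.1987y+-0.0875z = -0.0150
det = 0.2491;  x = 0.0232+-0.1457z,  y = -0.0135+0.0504z
quadratic in z: (1.0238)z²+(0.3591)z+(-0.0204)=0, √Δ=0.4608 → z ∈ {-0.4004, 0.0497}; z = -0.4004 (taking z<0)
x = 0.0815, y = -0.0337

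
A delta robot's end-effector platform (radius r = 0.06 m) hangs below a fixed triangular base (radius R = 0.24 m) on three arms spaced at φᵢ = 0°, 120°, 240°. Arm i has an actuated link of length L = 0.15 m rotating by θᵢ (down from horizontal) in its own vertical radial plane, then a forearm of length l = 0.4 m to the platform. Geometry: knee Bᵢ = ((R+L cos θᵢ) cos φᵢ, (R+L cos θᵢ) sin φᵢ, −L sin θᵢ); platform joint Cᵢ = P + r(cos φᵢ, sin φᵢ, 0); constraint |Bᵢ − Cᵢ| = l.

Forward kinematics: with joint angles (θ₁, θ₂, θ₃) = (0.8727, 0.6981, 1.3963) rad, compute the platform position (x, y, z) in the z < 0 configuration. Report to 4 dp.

S1 = (0.2764·cos0.0°, 0.2764·sin0.0°, -0.1149) = (0.2764, 0.0000, -0.1149)
φ2=120.0°: virtual centre (-0.1475, 0.2554, -0.0964), radius l
arm 3 at φ=240.0°: e+L cos θ3 = 0.2060;  S3 = (-0.1030, -0.1784, -0.1477)
subtract pairs → two planes through P
plane₁₂: -0.8477x+0.5108y+0.0370z = 0.0067
det = 0.6902;  x = 0.0153+-0.0294z,  y = 0.0384+-0.1213z
into |P−S₁|² = l²: 1.0156z² + 0.2359z + -0.0771 = 0;  Δ = 0.3690;  z = -0.4152 or 0.1829 → z<0 root = -0.4152
x = 0.0275, y = 0.0888

(0.0275, 0.0888, -0.4152)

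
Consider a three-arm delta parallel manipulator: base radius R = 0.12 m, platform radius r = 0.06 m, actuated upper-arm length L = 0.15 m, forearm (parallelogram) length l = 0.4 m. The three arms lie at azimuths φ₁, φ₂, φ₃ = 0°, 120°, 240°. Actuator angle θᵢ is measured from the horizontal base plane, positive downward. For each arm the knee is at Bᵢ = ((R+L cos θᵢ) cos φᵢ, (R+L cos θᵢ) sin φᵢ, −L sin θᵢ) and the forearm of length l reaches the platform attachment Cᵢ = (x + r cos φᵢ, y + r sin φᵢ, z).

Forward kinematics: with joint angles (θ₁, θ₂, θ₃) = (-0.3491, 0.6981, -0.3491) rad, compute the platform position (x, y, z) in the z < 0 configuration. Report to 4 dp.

(0.0840, -0.1454, -0.3025)

φ1=0.0°: virtual centre (0.2010, 0.0000, 0.0513), radius l
arm 2 at φ=120.0°: ρ2 = 0.1749;  S2 = (-0.0875, 0.1515, -0.0964)
φ3=240.0°: virtual centre (-0.1005, -0.1740, 0.0513), radius l
|S₂|²−|S₁|² = -0.0031;  |S₃|²−|S₁|² = 0.0000
[-0.5768 0.3030 -0.2954]·P = -0.0031;  [-0.6029 -0.3481 0.0000]·P = 0.0000
det = 0.3834;  x = 0.0028+-0.2682z,  y = -0.0049+0.4646z
quadratic in z: (1.2877)z²+(-0.0009)z+(-0.1181)=0, √Δ=0.7799 → z ∈ {-0.3025, 0.3032}; z = -0.3025 (taking z<0)
x = 0.0840, y = -0.1454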